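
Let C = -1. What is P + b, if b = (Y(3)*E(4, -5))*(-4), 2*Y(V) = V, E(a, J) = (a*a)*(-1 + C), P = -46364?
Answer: -46172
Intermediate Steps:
E(a, J) = -2*a² (E(a, J) = (a*a)*(-1 - 1) = a²*(-2) = -2*a²)
Y(V) = V/2
b = 192 (b = (((½)*3)*(-2*4²))*(-4) = (3*(-2*16)/2)*(-4) = ((3/2)*(-32))*(-4) = -48*(-4) = 192)
P + b = -46364 + 192 = -46172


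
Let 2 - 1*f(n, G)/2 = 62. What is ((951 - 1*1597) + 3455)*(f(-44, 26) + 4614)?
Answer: 12623646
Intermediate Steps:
f(n, G) = -120 (f(n, G) = 4 - 2*62 = 4 - 124 = -120)
((951 - 1*1597) + 3455)*(f(-44, 26) + 4614) = ((951 - 1*1597) + 3455)*(-120 + 4614) = ((951 - 1597) + 3455)*4494 = (-646 + 3455)*4494 = 2809*4494 = 12623646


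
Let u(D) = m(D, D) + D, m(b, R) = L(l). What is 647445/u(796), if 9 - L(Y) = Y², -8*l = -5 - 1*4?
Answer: 41436480/51439 ≈ 805.55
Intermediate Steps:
l = 9/8 (l = -(-5 - 1*4)/8 = -(-5 - 4)/8 = -⅛*(-9) = 9/8 ≈ 1.1250)
L(Y) = 9 - Y²
m(b, R) = 495/64 (m(b, R) = 9 - (9/8)² = 9 - 1*81/64 = 9 - 81/64 = 495/64)
u(D) = 495/64 + D
647445/u(796) = 647445/(495/64 + 796) = 647445/(51439/64) = 647445*(64/51439) = 41436480/51439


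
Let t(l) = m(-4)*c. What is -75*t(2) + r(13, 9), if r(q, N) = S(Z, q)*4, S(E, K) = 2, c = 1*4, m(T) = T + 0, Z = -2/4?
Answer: 1208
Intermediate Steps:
Z = -½ (Z = -2*¼ = -½ ≈ -0.50000)
m(T) = T
c = 4
t(l) = -16 (t(l) = -4*4 = -16)
r(q, N) = 8 (r(q, N) = 2*4 = 8)
-75*t(2) + r(13, 9) = -75*(-16) + 8 = 1200 + 8 = 1208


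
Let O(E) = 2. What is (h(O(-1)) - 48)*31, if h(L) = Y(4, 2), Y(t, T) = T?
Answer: -1426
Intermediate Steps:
h(L) = 2
(h(O(-1)) - 48)*31 = (2 - 48)*31 = -46*31 = -1426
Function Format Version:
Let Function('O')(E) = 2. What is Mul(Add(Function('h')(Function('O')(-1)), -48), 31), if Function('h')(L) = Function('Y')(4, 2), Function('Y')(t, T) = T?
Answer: -1426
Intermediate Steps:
Function('h')(L) = 2
Mul(Add(Function('h')(Function('O')(-1)), -48), 31) = Mul(Add(2, -48), 31) = Mul(-46, 31) = -1426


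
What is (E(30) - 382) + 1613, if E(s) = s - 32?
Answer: 1229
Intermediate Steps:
E(s) = -32 + s
(E(30) - 382) + 1613 = ((-32 + 30) - 382) + 1613 = (-2 - 382) + 1613 = -384 + 1613 = 1229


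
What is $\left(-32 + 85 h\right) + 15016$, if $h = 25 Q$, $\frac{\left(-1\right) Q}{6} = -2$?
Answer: $40484$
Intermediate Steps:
$Q = 12$ ($Q = \left(-6\right) \left(-2\right) = 12$)
$h = 300$ ($h = 25 \cdot 12 = 300$)
$\left(-32 + 85 h\right) + 15016 = \left(-32 + 85 \cdot 300\right) + 15016 = \left(-32 + 25500\right) + 15016 = 25468 + 15016 = 40484$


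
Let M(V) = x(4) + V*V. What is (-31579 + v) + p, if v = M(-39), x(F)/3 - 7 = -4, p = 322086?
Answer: 292037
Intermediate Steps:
x(F) = 9 (x(F) = 21 + 3*(-4) = 21 - 12 = 9)
M(V) = 9 + V**2 (M(V) = 9 + V*V = 9 + V**2)
v = 1530 (v = 9 + (-39)**2 = 9 + 1521 = 1530)
(-31579 + v) + p = (-31579 + 1530) + 322086 = -30049 + 322086 = 292037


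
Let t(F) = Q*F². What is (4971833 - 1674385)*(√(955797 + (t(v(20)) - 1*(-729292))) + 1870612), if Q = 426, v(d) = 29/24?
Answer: 6168245798176 + 412181*√970969530/3 ≈ 6.1725e+12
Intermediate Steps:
v(d) = 29/24 (v(d) = 29*(1/24) = 29/24)
t(F) = 426*F²
(4971833 - 1674385)*(√(955797 + (t(v(20)) - 1*(-729292))) + 1870612) = (4971833 - 1674385)*(√(955797 + (426*(29/24)² - 1*(-729292))) + 1870612) = 3297448*(√(955797 + (426*(841/576) + 729292)) + 1870612) = 3297448*(√(955797 + (59711/96 + 729292)) + 1870612) = 3297448*(√(955797 + 70071743/96) + 1870612) = 3297448*(√(161828255/96) + 1870612) = 3297448*(√970969530/24 + 1870612) = 3297448*(1870612 + √970969530/24) = 6168245798176 + 412181*√970969530/3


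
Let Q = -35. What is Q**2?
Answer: 1225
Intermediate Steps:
Q**2 = (-35)**2 = 1225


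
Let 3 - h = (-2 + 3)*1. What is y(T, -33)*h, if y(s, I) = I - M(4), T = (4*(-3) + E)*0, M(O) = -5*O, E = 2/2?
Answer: -26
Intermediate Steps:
E = 1 (E = 2*(½) = 1)
h = 2 (h = 3 - (-2 + 3) = 3 - 1 = 2)
T = 0 (T = (4*(-3) + 1)*0 = (-12 + 1)*0 = -11*0 = 0)
y(s, I) = 20 + I (y(s, I) = I - (-5)*4 = I - 1*(-20) = I + 20 = 20 + I)
y(T, -33)*h = (20 - 33)*2 = -13*2 = -26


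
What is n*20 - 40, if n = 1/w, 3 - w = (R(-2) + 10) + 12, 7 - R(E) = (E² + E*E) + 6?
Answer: -125/3 ≈ -41.667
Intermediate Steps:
R(E) = 1 - 2*E² (R(E) = 7 - ((E² + E*E) + 6) = 7 - ((E² + E²) + 6) = 7 - (2*E² + 6) = 7 - (6 + 2*E²) = 7 + (-6 - 2*E²) = 1 - 2*E²)
w = -12 (w = 3 - (((1 - 2*(-2)²) + 10) + 12) = 3 - (((1 - 2*4) + 10) + 12) = 3 - (((1 - 8) + 10) + 12) = 3 - ((-7 + 10) + 12) = 3 - (3 + 12) = 3 - 1*15 = 3 - 15 = -12)
n = -1/12 (n = 1/(-12) = -1/12 ≈ -0.083333)
n*20 - 40 = -1/12*20 - 40 = -5/3 - 40 = -125/3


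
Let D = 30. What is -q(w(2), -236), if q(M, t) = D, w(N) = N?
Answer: -30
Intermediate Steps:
q(M, t) = 30
-q(w(2), -236) = -1*30 = -30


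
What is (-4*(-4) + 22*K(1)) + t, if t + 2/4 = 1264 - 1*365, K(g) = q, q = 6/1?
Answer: 2093/2 ≈ 1046.5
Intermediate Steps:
q = 6 (q = 6*1 = 6)
K(g) = 6
t = 1797/2 (t = -½ + (1264 - 1*365) = -½ + (1264 - 365) = -½ + 899 = 1797/2 ≈ 898.50)
(-4*(-4) + 22*K(1)) + t = (-4*(-4) + 22*6) + 1797/2 = (16 + 132) + 1797/2 = 148 + 1797/2 = 2093/2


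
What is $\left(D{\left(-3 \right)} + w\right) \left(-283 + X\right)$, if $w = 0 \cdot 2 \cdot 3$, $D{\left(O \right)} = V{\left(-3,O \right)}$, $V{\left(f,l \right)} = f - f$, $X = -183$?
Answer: $0$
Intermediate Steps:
$V{\left(f,l \right)} = 0$
$D{\left(O \right)} = 0$
$w = 0$ ($w = 0 \cdot 3 = 0$)
$\left(D{\left(-3 \right)} + w\right) \left(-283 + X\right) = \left(0 + 0\right) \left(-283 - 183\right) = 0 \left(-466\right) = 0$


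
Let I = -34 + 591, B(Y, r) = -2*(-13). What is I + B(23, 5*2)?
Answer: 583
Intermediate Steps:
B(Y, r) = 26
I = 557
I + B(23, 5*2) = 557 + 26 = 583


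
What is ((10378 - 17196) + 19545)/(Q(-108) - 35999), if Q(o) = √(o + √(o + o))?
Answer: 12727/(-35999 + √6*√(-18 + I*√6)) ≈ -0.35354 - 0.0001023*I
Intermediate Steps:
Q(o) = √(o + √2*√o) (Q(o) = √(o + √(2*o)) = √(o + √2*√o))
((10378 - 17196) + 19545)/(Q(-108) - 35999) = ((10378 - 17196) + 19545)/(√(-108 + √2*√(-108)) - 35999) = (-6818 + 19545)/(√(-108 + √2*(6*I*√3)) - 35999) = 12727/(√(-108 + 6*I*√6) - 35999) = 12727/(-35999 + √(-108 + 6*I*√6))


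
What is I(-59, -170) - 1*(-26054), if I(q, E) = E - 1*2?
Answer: 25882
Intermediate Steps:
I(q, E) = -2 + E (I(q, E) = E - 2 = -2 + E)
I(-59, -170) - 1*(-26054) = (-2 - 170) - 1*(-26054) = -172 + 26054 = 25882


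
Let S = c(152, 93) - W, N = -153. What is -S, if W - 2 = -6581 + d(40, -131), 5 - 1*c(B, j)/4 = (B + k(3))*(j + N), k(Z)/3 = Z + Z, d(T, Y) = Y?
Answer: -47530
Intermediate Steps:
k(Z) = 6*Z (k(Z) = 3*(Z + Z) = 3*(2*Z) = 6*Z)
c(B, j) = 20 - 4*(-153 + j)*(18 + B) (c(B, j) = 20 - 4*(B + 6*3)*(j - 153) = 20 - 4*(B + 18)*(-153 + j) = 20 - 4*(18 + B)*(-153 + j) = 20 - 4*(-153 + j)*(18 + B))
W = -6710 (W = 2 + (-6581 - 131) = 2 - 6712 = -6710)
S = 47530 (S = (11036 - 72*93 + 612*152 - 4*152*93) - 1*(-6710) = (11036 - 6696 + 93024 - 56544) + 6710 = 40820 + 6710 = 47530)
-S = -1*47530 = -47530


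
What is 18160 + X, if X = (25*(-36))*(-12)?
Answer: 28960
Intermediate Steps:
X = 10800 (X = -900*(-12) = 10800)
18160 + X = 18160 + 10800 = 28960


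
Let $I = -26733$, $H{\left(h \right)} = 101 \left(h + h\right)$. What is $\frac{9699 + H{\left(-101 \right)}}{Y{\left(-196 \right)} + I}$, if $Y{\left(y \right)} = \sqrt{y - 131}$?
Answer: $\frac{95374433}{238217872} + \frac{10703 i \sqrt{327}}{714653616} \approx 0.40037 + 0.00027082 i$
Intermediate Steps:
$H{\left(h \right)} = 202 h$ ($H{\left(h \right)} = 101 \cdot 2 h = 202 h$)
$Y{\left(y \right)} = \sqrt{-131 + y}$
$\frac{9699 + H{\left(-101 \right)}}{Y{\left(-196 \right)} + I} = \frac{9699 + 202 \left(-101\right)}{\sqrt{-131 - 196} - 26733} = \frac{9699 - 20402}{\sqrt{-327} - 26733} = - \frac{10703}{i \sqrt{327} - 26733} = - \frac{10703}{-26733 + i \sqrt{327}}$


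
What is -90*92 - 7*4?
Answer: -8308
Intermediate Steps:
-90*92 - 7*4 = -8280 - 28 = -8308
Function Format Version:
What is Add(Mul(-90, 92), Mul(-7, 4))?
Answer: -8308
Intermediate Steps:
Add(Mul(-90, 92), Mul(-7, 4)) = Add(-8280, -28) = -8308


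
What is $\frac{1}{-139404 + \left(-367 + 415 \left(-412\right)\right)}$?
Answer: $- \frac{1}{310751} \approx -3.218 \cdot 10^{-6}$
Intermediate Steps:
$\frac{1}{-139404 + \left(-367 + 415 \left(-412\right)\right)} = \frac{1}{-139404 - 171347} = \frac{1}{-310751} = - \frac{1}{310751}$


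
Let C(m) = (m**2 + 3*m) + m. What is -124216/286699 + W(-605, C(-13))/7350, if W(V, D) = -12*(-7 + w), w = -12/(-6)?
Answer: -87054/204785 ≈ -0.42510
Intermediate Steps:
w = 2 (w = -12*(-1/6) = 2)
C(m) = m**2 + 4*m
W(V, D) = 60 (W(V, D) = -12*(-7 + 2) = -12*(-5) = 60)
-124216/286699 + W(-605, C(-13))/7350 = -124216/286699 + 60/7350 = -124216*1/286699 + 60*(1/7350) = -124216/286699 + 2/245 = -87054/204785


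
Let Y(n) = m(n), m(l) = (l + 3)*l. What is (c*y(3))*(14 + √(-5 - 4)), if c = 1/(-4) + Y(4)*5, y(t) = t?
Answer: 11739/2 + 5031*I/4 ≈ 5869.5 + 1257.8*I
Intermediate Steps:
m(l) = l*(3 + l) (m(l) = (3 + l)*l = l*(3 + l))
Y(n) = n*(3 + n)
c = 559/4 (c = 1/(-4) + (4*(3 + 4))*5 = -¼ + (4*7)*5 = -¼ + 28*5 = -¼ + 140 = 559/4 ≈ 139.75)
(c*y(3))*(14 + √(-5 - 4)) = ((559/4)*3)*(14 + √(-5 - 4)) = 1677*(14 + √(-9))/4 = 1677*(14 + 3*I)/4 = 11739/2 + 5031*I/4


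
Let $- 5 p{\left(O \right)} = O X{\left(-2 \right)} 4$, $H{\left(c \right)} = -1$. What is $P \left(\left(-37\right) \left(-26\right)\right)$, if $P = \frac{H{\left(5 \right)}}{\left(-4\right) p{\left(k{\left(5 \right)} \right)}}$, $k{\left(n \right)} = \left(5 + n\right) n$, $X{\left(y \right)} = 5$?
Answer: $- \frac{481}{400} \approx -1.2025$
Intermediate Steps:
$k{\left(n \right)} = n \left(5 + n\right)$
$p{\left(O \right)} = - 4 O$ ($p{\left(O \right)} = - \frac{O 5 \cdot 4}{5} = - \frac{5 O 4}{5} = - \frac{20 O}{5} = - 4 O$)
$P = - \frac{1}{800}$ ($P = - \frac{1}{\left(-4\right) \left(- 4 \cdot 5 \left(5 + 5\right)\right)} = - \frac{1}{\left(-4\right) \left(- 4 \cdot 5 \cdot 10\right)} = - \frac{1}{\left(-4\right) \left(\left(-4\right) 50\right)} = - \frac{1}{\left(-4\right) \left(-200\right)} = - \frac{1}{800} \approx -0.00125$)
$P \left(\left(-37\right) \left(-26\right)\right) = - \frac{\left(-37\right) \left(-26\right)}{800} = \left(- \frac{1}{800}\right) 962 = - \frac{481}{400}$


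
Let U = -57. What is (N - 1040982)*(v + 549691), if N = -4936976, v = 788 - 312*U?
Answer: -3397052346954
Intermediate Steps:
v = 18572 (v = 788 - 312*(-57) = 788 + 17784 = 18572)
(N - 1040982)*(v + 549691) = (-4936976 - 1040982)*(18572 + 549691) = -5977958*568263 = -3397052346954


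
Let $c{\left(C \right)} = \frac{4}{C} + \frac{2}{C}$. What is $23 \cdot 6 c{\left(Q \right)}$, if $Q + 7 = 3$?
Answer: $-207$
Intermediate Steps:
$Q = -4$ ($Q = -7 + 3 = -4$)
$c{\left(C \right)} = \frac{6}{C}$
$23 \cdot 6 c{\left(Q \right)} = 23 \cdot 6 \frac{6}{-4} = 138 \cdot 6 \left(- \frac{1}{4}\right) = 138 \left(- \frac{3}{2}\right) = -207$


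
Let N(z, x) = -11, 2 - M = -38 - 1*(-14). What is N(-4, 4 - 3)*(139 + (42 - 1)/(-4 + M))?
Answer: -3099/2 ≈ -1549.5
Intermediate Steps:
M = 26 (M = 2 - (-38 - 1*(-14)) = 2 - (-38 + 14) = 2 - 1*(-24) = 2 + 24 = 26)
N(-4, 4 - 3)*(139 + (42 - 1)/(-4 + M)) = -11*(139 + (42 - 1)/(-4 + 26)) = -11*(139 + 41/22) = -11*3099/22 = -3099/2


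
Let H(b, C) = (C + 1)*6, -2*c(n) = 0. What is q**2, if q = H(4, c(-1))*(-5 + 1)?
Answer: 576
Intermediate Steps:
c(n) = 0 (c(n) = -1/2*0 = 0)
H(b, C) = 6 + 6*C (H(b, C) = (1 + C)*6 = 6 + 6*C)
q = -24 (q = (6 + 6*0)*(-5 + 1) = (6 + 0)*(-4) = 6*(-4) = -24)
q**2 = (-24)**2 = 576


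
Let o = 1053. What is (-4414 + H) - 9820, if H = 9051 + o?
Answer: -4130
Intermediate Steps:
H = 10104 (H = 9051 + 1053 = 10104)
(-4414 + H) - 9820 = (-4414 + 10104) - 9820 = 5690 - 9820 = -4130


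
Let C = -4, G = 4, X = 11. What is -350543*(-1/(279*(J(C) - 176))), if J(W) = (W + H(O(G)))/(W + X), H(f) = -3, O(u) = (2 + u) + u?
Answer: -350543/49383 ≈ -7.0985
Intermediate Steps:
O(u) = 2 + 2*u
J(W) = (-3 + W)/(11 + W) (J(W) = (W - 3)/(W + 11) = (-3 + W)/(11 + W))
-350543*(-1/(279*(J(C) - 176))) = -350543*(-1/(279*((-3 - 4)/(11 - 4) - 176))) = -350543*(-1/(279*(-7/7 - 176))) = -350543*(-1/(279*((⅐)*(-7) - 176))) = -350543*(-1/(279*(-1 - 176))) = -350543/((-177*(-279))) = -350543/49383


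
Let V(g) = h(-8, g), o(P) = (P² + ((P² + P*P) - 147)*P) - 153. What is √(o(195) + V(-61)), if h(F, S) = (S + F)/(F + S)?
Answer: √14838958 ≈ 3852.1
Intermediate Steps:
h(F, S) = 1 (h(F, S) = (F + S)/(F + S) = 1)
o(P) = -153 + P² + P*(-147 + 2*P²) (o(P) = (P² + ((P² + P²) - 147)*P) - 153 = (P² + (2*P² - 147)*P) - 153 = (P² + (-147 + 2*P²)*P) - 153 = (P² + P*(-147 + 2*P²)) - 153 = -153 + P² + P*(-147 + 2*P²))
V(g) = 1
√(o(195) + V(-61)) = √((-153 + 195² - 147*195 + 2*195³) + 1) = √((-153 + 38025 - 28665 + 2*7414875) + 1) = √((-153 + 38025 - 28665 + 14829750) + 1) = √(14838957 + 1) = √14838958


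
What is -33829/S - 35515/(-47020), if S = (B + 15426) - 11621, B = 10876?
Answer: -213848773/138060124 ≈ -1.5490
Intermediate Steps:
S = 14681 (S = (10876 + 15426) - 11621 = 26302 - 11621 = 14681)
-33829/S - 35515/(-47020) = -33829/14681 - 35515/(-47020) = -33829*1/14681 - 35515*(-1/47020) = -33829/14681 + 7103/9404 = -213848773/138060124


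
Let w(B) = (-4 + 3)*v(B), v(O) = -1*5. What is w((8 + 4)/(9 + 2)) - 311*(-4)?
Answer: 1249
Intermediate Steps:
v(O) = -5
w(B) = 5 (w(B) = (-4 + 3)*(-5) = -1*(-5) = 5)
w((8 + 4)/(9 + 2)) - 311*(-4) = 5 - 311*(-4) = 5 + 1244 = 1249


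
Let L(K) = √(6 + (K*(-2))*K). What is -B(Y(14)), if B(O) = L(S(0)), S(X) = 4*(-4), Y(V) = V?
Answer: -I*√506 ≈ -22.494*I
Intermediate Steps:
S(X) = -16
L(K) = √(6 - 2*K²) (L(K) = √(6 + (-2*K)*K) = √(6 - 2*K²))
B(O) = I*√506 (B(O) = √(6 - 2*(-16)²) = √(6 - 2*256) = √(6 - 512) = √(-506) = I*√506)
-B(Y(14)) = -I*√506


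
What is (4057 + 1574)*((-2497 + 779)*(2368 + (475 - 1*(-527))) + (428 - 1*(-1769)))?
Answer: -32589204153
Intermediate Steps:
(4057 + 1574)*((-2497 + 779)*(2368 + (475 - 1*(-527))) + (428 - 1*(-1769))) = 5631*(-1718*(2368 + (475 + 527)) + (428 + 1769)) = 5631*(-1718*(2368 + 1002) + 2197) = 5631*(-1718*3370 + 2197) = 5631*(-5789660 + 2197) = 5631*(-5787463) = -32589204153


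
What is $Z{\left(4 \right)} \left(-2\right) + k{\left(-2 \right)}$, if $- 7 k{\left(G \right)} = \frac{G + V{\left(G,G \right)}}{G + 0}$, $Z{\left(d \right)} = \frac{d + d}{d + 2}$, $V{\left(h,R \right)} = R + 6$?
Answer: $- \frac{53}{21} \approx -2.5238$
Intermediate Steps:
$V{\left(h,R \right)} = 6 + R$
$Z{\left(d \right)} = \frac{2 d}{2 + d}$
$k{\left(G \right)} = - \frac{6 + 2 G}{7 G}$ ($k{\left(G \right)} = - \frac{\left(G + \left(6 + G\right)\right) \frac{1}{G + 0}}{7} = - \frac{\left(6 + 2 G\right) \frac{1}{G}}{7} = - \frac{\frac{1}{G} \left(6 + 2 G\right)}{7} = - \frac{6 + 2 G}{7 G}$)
$Z{\left(4 \right)} \left(-2\right) + k{\left(-2 \right)} = 2 \cdot 4 \frac{1}{2 + 4} \left(-2\right) + \frac{2 \left(-3 - -2\right)}{7 \left(-2\right)} = 2 \cdot 4 \cdot \frac{1}{6} \left(-2\right) + \frac{2}{7} \left(- \frac{1}{2}\right) \left(-3 + 2\right) = 2 \cdot 4 \cdot \frac{1}{6} \left(-2\right) + \frac{2}{7} \left(- \frac{1}{2}\right) \left(-1\right) = \frac{4}{3} \left(-2\right) + \frac{1}{7} = - \frac{8}{3} + \frac{1}{7} = - \frac{53}{21}$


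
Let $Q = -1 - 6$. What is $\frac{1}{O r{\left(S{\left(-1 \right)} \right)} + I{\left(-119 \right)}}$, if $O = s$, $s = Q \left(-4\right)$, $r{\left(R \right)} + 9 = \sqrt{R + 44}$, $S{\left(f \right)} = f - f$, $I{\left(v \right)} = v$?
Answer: $- \frac{53}{14735} - \frac{8 \sqrt{11}}{14735} \approx -0.0053976$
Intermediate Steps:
$Q = -7$ ($Q = -1 - 6 = -7$)
$S{\left(f \right)} = 0$
$r{\left(R \right)} = -9 + \sqrt{44 + R}$ ($r{\left(R \right)} = -9 + \sqrt{R + 44} = -9 + \sqrt{44 + R}$)
$s = 28$ ($s = \left(-7\right) \left(-4\right) = 28$)
$O = 28$
$\frac{1}{O r{\left(S{\left(-1 \right)} \right)} + I{\left(-119 \right)}} = \frac{1}{28 \left(-9 + \sqrt{44 + 0}\right) - 119} = \frac{1}{28 \left(-9 + \sqrt{44}\right) - 119} = \frac{1}{28 \left(-9 + 2 \sqrt{11}\right) - 119} = \frac{1}{\left(-252 + 56 \sqrt{11}\right) - 119} = \frac{1}{-371 + 56 \sqrt{11}}$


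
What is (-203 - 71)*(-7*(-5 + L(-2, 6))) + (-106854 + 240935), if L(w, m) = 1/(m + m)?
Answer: 747905/6 ≈ 1.2465e+5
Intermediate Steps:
L(w, m) = 1/(2*m)
(-203 - 71)*(-7*(-5 + L(-2, 6))) + (-106854 + 240935) = (-203 - 71)*(-7*(-5 + (1/2)/6)) + (-106854 + 240935) = -(-1918)*(-5 + (1/2)*(1/6)) + 134081 = -(-1918)*(-5 + 1/12) + 134081 = -(-1918)*(-59)/12 + 134081 = -274*413/12 + 134081 = -56581/6 + 134081 = 747905/6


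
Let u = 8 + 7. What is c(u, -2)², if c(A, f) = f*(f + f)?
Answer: 64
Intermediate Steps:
u = 15
c(A, f) = 2*f² (c(A, f) = f*(2*f) = 2*f²)
c(u, -2)² = (2*(-2)²)² = (2*4)² = 8² = 64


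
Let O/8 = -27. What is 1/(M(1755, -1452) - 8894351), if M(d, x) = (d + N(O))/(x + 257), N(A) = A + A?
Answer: -1195/10628750768 ≈ -1.1243e-7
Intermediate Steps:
O = -216 (O = 8*(-27) = -216)
N(A) = 2*A
M(d, x) = (-432 + d)/(257 + x) (M(d, x) = (d + 2*(-216))/(x + 257) = (d - 432)/(257 + x) = (-432 + d)/(257 + x))
1/(M(1755, -1452) - 8894351) = 1/((-432 + 1755)/(257 - 1452) - 8894351) = 1/(1323/(-1195) - 8894351) = 1/(-1/1195*1323 - 8894351) = 1/(-1323/1195 - 8894351) = 1/(-10628750768/1195) = -1195/10628750768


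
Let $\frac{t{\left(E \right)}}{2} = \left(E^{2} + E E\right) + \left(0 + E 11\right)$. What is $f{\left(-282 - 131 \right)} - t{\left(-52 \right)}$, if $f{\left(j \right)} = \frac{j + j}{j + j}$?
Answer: $-9671$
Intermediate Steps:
$f{\left(j \right)} = 1$ ($f{\left(j \right)} = \frac{2 j}{2 j} = 2 j \frac{1}{2 j} = 1$)
$t{\left(E \right)} = 4 E^{2} + 22 E$ ($t{\left(E \right)} = 2 \left(\left(E^{2} + E E\right) + \left(0 + E 11\right)\right) = 2 \left(\left(E^{2} + E^{2}\right) + \left(0 + 11 E\right)\right) = 2 \left(2 E^{2} + 11 E\right) = 4 E^{2} + 22 E$)
$f{\left(-282 - 131 \right)} - t{\left(-52 \right)} = 1 - 2 \left(-52\right) \left(11 + 2 \left(-52\right)\right) = 1 - 2 \left(-52\right) \left(11 - 104\right) = 1 - 2 \left(-52\right) \left(-93\right) = 1 - 9672 = -9671$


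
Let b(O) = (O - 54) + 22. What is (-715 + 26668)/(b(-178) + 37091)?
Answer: 25953/36881 ≈ 0.70370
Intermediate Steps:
b(O) = -32 + O (b(O) = (-54 + O) + 22 = -32 + O)
(-715 + 26668)/(b(-178) + 37091) = (-715 + 26668)/((-32 - 178) + 37091) = 25953/(-210 + 37091) = 25953/36881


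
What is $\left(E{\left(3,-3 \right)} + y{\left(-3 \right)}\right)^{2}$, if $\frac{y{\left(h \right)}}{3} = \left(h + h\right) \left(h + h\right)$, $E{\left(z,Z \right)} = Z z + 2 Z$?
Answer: $8649$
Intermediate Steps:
$E{\left(z,Z \right)} = 2 Z + Z z$
$y{\left(h \right)} = 12 h^{2}$ ($y{\left(h \right)} = 3 \left(h + h\right) \left(h + h\right) = 3 \cdot 2 h 2 h = 3 \cdot 4 h^{2} = 12 h^{2}$)
$\left(E{\left(3,-3 \right)} + y{\left(-3 \right)}\right)^{2} = \left(- 3 \left(2 + 3\right) + 12 \left(-3\right)^{2}\right)^{2} = \left(\left(-3\right) 5 + 12 \cdot 9\right)^{2} = \left(-15 + 108\right)^{2} = 93^{2} = 8649$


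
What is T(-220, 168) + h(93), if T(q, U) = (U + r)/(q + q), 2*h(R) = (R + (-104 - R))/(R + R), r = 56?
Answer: -4034/5115 ≈ -0.78866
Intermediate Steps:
h(R) = -26/R (h(R) = ((R + (-104 - R))/(R + R))/2 = (-104*1/(2*R))/2 = (-52/R)/2 = -26/R)
T(q, U) = (56 + U)/(2*q) (T(q, U) = (U + 56)/(q + q) = (56 + U)/((2*q)) = (56 + U)*(1/(2*q)) = (56 + U)/(2*q))
T(-220, 168) + h(93) = (½)*(56 + 168)/(-220) - 26/93 = (½)*(-1/220)*224 - 26*1/93 = -28/55 - 26/93 = -4034/5115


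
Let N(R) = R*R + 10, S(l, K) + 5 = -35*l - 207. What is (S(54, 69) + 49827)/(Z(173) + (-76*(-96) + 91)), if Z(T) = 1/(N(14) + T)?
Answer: 18087775/2799674 ≈ 6.4607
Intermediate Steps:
S(l, K) = -212 - 35*l (S(l, K) = -5 + (-35*l - 207) = -5 + (-207 - 35*l) = -212 - 35*l)
N(R) = 10 + R**2 (N(R) = R**2 + 10 = 10 + R**2)
Z(T) = 1/(206 + T) (Z(T) = 1/((10 + 14**2) + T) = 1/((10 + 196) + T) = 1/(206 + T))
(S(54, 69) + 49827)/(Z(173) + (-76*(-96) + 91)) = ((-212 - 35*54) + 49827)/(1/(206 + 173) + (-76*(-96) + 91)) = ((-212 - 1890) + 49827)/(1/379 + (7296 + 91)) = (-2102 + 49827)/(1/379 + 7387) = 47725/(2799674/379) = 47725*(379/2799674) = 18087775/2799674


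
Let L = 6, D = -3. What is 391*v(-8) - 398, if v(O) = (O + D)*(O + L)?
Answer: 8204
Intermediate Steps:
v(O) = (-3 + O)*(6 + O) (v(O) = (O - 3)*(O + 6) = (-3 + O)*(6 + O))
391*v(-8) - 398 = 391*(-18 + (-8)**2 + 3*(-8)) - 398 = 391*(-18 + 64 - 24) - 398 = 391*22 - 398 = 8602 - 398 = 8204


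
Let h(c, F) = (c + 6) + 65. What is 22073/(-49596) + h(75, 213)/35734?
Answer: -390757783/886131732 ≈ -0.44097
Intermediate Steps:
h(c, F) = 71 + c (h(c, F) = (6 + c) + 65 = 71 + c)
22073/(-49596) + h(75, 213)/35734 = 22073/(-49596) + (71 + 75)/35734 = 22073*(-1/49596) + 146*(1/35734) = -22073/49596 + 73/17867 = -390757783/886131732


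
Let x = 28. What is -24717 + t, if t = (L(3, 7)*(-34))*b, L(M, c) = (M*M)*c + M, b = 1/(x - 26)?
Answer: -25839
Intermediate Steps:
b = ½ (b = 1/(28 - 26) = 1/2 = ½ ≈ 0.50000)
L(M, c) = M + c*M² (L(M, c) = M²*c + M = c*M² + M = M + c*M²)
t = -1122 (t = ((3*(1 + 3*7))*(-34))*(½) = ((3*(1 + 21))*(-34))*(½) = ((3*22)*(-34))*(½) = (66*(-34))*(½) = -2244*½ = -1122)
-24717 + t = -24717 - 1122 = -25839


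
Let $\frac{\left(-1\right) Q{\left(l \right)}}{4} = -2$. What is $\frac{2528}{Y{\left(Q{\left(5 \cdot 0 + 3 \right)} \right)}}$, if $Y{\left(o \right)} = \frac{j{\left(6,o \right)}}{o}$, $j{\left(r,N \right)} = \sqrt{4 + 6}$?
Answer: $\frac{10112 \sqrt{10}}{5} \approx 6395.4$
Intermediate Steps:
$Q{\left(l \right)} = 8$ ($Q{\left(l \right)} = \left(-4\right) \left(-2\right) = 8$)
$j{\left(r,N \right)} = \sqrt{10}$
$Y{\left(o \right)} = \frac{\sqrt{10}}{o}$
$\frac{2528}{Y{\left(Q{\left(5 \cdot 0 + 3 \right)} \right)}} = \frac{2528}{\sqrt{10} \cdot \frac{1}{8}} = \frac{2528}{\frac{1}{8} \sqrt{10}} = 2528 \frac{4 \sqrt{10}}{5} = \frac{10112 \sqrt{10}}{5}$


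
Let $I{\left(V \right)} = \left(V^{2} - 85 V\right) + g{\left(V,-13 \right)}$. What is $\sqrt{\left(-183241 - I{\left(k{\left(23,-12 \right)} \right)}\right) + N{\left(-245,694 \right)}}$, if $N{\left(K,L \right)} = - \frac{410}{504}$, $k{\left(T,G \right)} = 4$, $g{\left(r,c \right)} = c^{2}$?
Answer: $\frac{i \sqrt{322965139}}{42} \approx 427.89 i$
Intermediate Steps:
$I{\left(V \right)} = 169 + V^{2} - 85 V$ ($I{\left(V \right)} = \left(V^{2} - 85 V\right) + \left(-13\right)^{2} = \left(V^{2} - 85 V\right) + 169 = 169 + V^{2} - 85 V$)
$N{\left(K,L \right)} = - \frac{205}{252}$ ($N{\left(K,L \right)} = \left(-410\right) \frac{1}{504} = - \frac{205}{252}$)
$\sqrt{\left(-183241 - I{\left(k{\left(23,-12 \right)} \right)}\right) + N{\left(-245,694 \right)}} = \sqrt{\left(-183241 - \left(169 + 4^{2} - 340\right)\right) - \frac{205}{252}} = \sqrt{\left(-183241 - \left(169 + 16 - 340\right)\right) - \frac{205}{252}} = \sqrt{\left(-183241 - -155\right) - \frac{205}{252}} = \sqrt{\left(-183241 + 155\right) - \frac{205}{252}} = \sqrt{-183086 - \frac{205}{252}} = \sqrt{- \frac{46137877}{252}} = \frac{i \sqrt{322965139}}{42}$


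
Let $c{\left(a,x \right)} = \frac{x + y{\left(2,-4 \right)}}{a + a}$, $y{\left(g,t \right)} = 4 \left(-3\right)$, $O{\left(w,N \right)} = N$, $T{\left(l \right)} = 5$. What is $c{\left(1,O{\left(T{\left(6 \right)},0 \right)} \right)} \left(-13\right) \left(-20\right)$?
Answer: $-1560$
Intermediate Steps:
$y{\left(g,t \right)} = -12$
$c{\left(a,x \right)} = \frac{-12 + x}{2 a}$ ($c{\left(a,x \right)} = \frac{x - 12}{a + a} = \frac{-12 + x}{2 a}$)
$c{\left(1,O{\left(T{\left(6 \right)},0 \right)} \right)} \left(-13\right) \left(-20\right) = \frac{-12 + 0}{2 \cdot 1} \left(-13\right) \left(-20\right) = \frac{1}{2} \cdot 1 \left(-12\right) \left(-13\right) \left(-20\right) = \left(-6\right) \left(-13\right) \left(-20\right) = 78 \left(-20\right) = -1560$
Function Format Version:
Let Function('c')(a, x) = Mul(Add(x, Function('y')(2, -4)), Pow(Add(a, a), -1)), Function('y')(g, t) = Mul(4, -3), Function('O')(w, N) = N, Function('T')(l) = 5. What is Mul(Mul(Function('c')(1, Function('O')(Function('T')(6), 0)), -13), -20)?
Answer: -1560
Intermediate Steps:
Function('y')(g, t) = -12
Function('c')(a, x) = Mul(Rational(1, 2), Pow(a, -1), Add(-12, x)) (Function('c')(a, x) = Mul(Add(x, -12), Pow(Add(a, a), -1)) = Mul(Add(-12, x), Pow(Mul(2, a), -1)) = Mul(Add(-12, x), Mul(Rational(1, 2), Pow(a, -1))) = Mul(Rational(1, 2), Pow(a, -1), Add(-12, x)))
Mul(Mul(Function('c')(1, Function('O')(Function('T')(6), 0)), -13), -20) = Mul(Mul(Mul(Rational(1, 2), Pow(1, -1), Add(-12, 0)), -13), -20) = Mul(Mul(Mul(Rational(1, 2), 1, -12), -13), -20) = Mul(Mul(-6, -13), -20) = Mul(78, -20) = -1560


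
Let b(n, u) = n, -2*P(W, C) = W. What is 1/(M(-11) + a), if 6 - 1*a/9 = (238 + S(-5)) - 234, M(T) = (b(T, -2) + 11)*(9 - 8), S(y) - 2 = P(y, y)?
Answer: -2/45 ≈ -0.044444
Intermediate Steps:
P(W, C) = -W/2
S(y) = 2 - y/2
M(T) = 11 + T (M(T) = (T + 11)*(9 - 8) = (11 + T)*1 = 11 + T)
a = -45/2 (a = 54 - 9*((238 + (2 - ½*(-5))) - 234) = 54 - 9*((238 + (2 + 5/2)) - 234) = 54 - 9*((238 + 9/2) - 234) = 54 - 9*(485/2 - 234) = 54 - 9*17/2 = 54 - 153/2 = -45/2 ≈ -22.500)
1/(M(-11) + a) = 1/((11 - 11) - 45/2) = 1/(0 - 45/2) = 1/(-45/2) = -2/45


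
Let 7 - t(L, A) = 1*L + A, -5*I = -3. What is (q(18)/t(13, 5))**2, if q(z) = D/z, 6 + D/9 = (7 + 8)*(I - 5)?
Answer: 1296/121 ≈ 10.711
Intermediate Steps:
I = 3/5 (I = -1/5*(-3) = 3/5 ≈ 0.60000)
D = -648 (D = -54 + 9*((7 + 8)*(3/5 - 5)) = -54 + 9*(15*(-22/5)) = -54 + 9*(-66) = -54 - 594 = -648)
q(z) = -648/z
t(L, A) = 7 - A - L (t(L, A) = 7 - (1*L + A) = 7 - (L + A) = 7 - (A + L) = 7 + (-A - L) = 7 - A - L)
(q(18)/t(13, 5))**2 = ((-648/18)/(7 - 1*5 - 1*13))**2 = ((-648*1/18)/(7 - 5 - 13))**2 = (-36/(-11))**2 = (-36*(-1/11))**2 = (36/11)**2 = 1296/121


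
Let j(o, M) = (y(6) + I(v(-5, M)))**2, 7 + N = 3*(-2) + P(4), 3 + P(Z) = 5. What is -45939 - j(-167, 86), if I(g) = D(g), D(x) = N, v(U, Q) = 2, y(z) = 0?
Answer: -46060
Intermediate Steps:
P(Z) = 2 (P(Z) = -3 + 5 = 2)
N = -11 (N = -7 + (3*(-2) + 2) = -7 + (-6 + 2) = -7 - 4 = -11)
D(x) = -11
I(g) = -11
j(o, M) = 121 (j(o, M) = (0 - 11)**2 = (-11)**2 = 121)
-45939 - j(-167, 86) = -45939 - 1*121 = -45939 - 121 = -46060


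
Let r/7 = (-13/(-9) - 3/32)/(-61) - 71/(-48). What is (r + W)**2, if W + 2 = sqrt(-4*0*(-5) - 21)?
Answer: 14267058745/308634624 + 144043*I*sqrt(21)/8784 ≈ 46.226 + 75.147*I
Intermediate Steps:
W = -2 + I*sqrt(21) (W = -2 + sqrt(-4*0*(-5) - 21) = -2 + sqrt(0*(-5) - 21) = -2 + sqrt(0 - 21) = -2 + sqrt(-21) = -2 + I*sqrt(21) ≈ -2.0 + 4.5826*I)
r = 179179/17568 (r = 7*((-13/(-9) - 3/32)/(-61) - 71/(-48)) = 7*((-13*(-1/9) - 3*1/32)*(-1/61) - 71*(-1/48)) = 7*((13/9 - 3/32)*(-1/61) + 71/48) = 7*((389/288)*(-1/61) + 71/48) = 7*(-389/17568 + 71/48) = 7*(25597/17568) = 179179/17568 ≈ 10.199)
(r + W)**2 = (179179/17568 + (-2 + I*sqrt(21)))**2 = (144043/17568 + I*sqrt(21))**2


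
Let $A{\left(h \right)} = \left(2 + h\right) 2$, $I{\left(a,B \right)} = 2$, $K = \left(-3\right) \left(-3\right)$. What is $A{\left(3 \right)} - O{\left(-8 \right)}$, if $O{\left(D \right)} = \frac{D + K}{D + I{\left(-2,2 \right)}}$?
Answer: $\frac{61}{6} \approx 10.167$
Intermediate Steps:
$K = 9$
$A{\left(h \right)} = 4 + 2 h$
$O{\left(D \right)} = \frac{9 + D}{2 + D}$ ($O{\left(D \right)} = \frac{D + 9}{D + 2} = \frac{9 + D}{2 + D}$)
$A{\left(3 \right)} - O{\left(-8 \right)} = \left(4 + 2 \cdot 3\right) - \frac{9 - 8}{2 - 8} = \left(4 + 6\right) - \frac{1}{-6} \cdot 1 = 10 - \left(- \frac{1}{6}\right) 1 = 10 - - \frac{1}{6} = 10 + \frac{1}{6} = \frac{61}{6}$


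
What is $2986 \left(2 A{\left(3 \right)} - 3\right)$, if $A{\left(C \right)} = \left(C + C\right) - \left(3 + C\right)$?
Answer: $-8958$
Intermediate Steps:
$A{\left(C \right)} = -3 + C$ ($A{\left(C \right)} = 2 C - \left(3 + C\right) = -3 + C$)
$2986 \left(2 A{\left(3 \right)} - 3\right) = 2986 \left(2 \left(-3 + 3\right) - 3\right) = 2986 \left(2 \cdot 0 - 3\right) = 2986 \left(0 - 3\right) = 2986 \left(-3\right) = -8958$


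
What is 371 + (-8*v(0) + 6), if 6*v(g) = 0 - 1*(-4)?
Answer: 1115/3 ≈ 371.67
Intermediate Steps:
v(g) = ⅔ (v(g) = (0 - 1*(-4))/6 = (0 + 4)/6 = (⅙)*4 = ⅔)
371 + (-8*v(0) + 6) = 371 + (-8*⅔ + 6) = 371 + (-16/3 + 6) = 371 + ⅔ = 1115/3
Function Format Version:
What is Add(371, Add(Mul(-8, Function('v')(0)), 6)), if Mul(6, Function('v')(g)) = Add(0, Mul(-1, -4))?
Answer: Rational(1115, 3) ≈ 371.67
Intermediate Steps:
Function('v')(g) = Rational(2, 3) (Function('v')(g) = Mul(Rational(1, 6), Add(0, Mul(-1, -4))) = Mul(Rational(1, 6), Add(0, 4)) = Mul(Rational(1, 6), 4) = Rational(2, 3))
Add(371, Add(Mul(-8, Function('v')(0)), 6)) = Add(371, Add(Mul(-8, Rational(2, 3)), 6)) = Add(371, Add(Rational(-16, 3), 6)) = Add(371, Rational(2, 3)) = Rational(1115, 3)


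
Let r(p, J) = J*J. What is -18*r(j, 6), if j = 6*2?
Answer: -648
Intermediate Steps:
j = 12
r(p, J) = J²
-18*r(j, 6) = -18*6² = -18*36 = -648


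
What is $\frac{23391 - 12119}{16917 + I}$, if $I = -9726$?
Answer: $\frac{11272}{7191} \approx 1.5675$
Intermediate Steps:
$\frac{23391 - 12119}{16917 + I} = \frac{23391 - 12119}{16917 - 9726} = \frac{11272}{7191}$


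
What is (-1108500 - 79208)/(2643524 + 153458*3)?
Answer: -593854/1551949 ≈ -0.38265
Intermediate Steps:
(-1108500 - 79208)/(2643524 + 153458*3) = -1187708/(2643524 + 460374) = -1187708/3103898 = -1187708*1/3103898 = -593854/1551949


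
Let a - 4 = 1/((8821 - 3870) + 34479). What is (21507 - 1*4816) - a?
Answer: 657968409/39430 ≈ 16687.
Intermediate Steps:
a = 157721/39430 (a = 4 + 1/((8821 - 3870) + 34479) = 4 + 1/(4951 + 34479) = 4 + 1/39430 = 157721/39430 ≈ 4.0000)
(21507 - 1*4816) - a = (21507 - 1*4816) - 1*157721/39430 = (21507 - 4816) - 157721/39430 = 16691 - 157721/39430 = 657968409/39430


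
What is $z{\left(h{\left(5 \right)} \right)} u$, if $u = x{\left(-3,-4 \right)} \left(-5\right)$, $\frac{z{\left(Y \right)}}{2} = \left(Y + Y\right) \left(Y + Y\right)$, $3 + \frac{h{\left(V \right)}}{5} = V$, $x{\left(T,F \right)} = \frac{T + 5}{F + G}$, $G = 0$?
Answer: $2000$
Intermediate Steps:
$x{\left(T,F \right)} = \frac{5 + T}{F}$ ($x{\left(T,F \right)} = \frac{T + 5}{F + 0} = \frac{5 + T}{F}$)
$h{\left(V \right)} = -15 + 5 V$
$z{\left(Y \right)} = 8 Y^{2}$ ($z{\left(Y \right)} = 2 \left(Y + Y\right) \left(Y + Y\right) = 2 \cdot 2 Y 2 Y = 2 \cdot 4 Y^{2} = 8 Y^{2}$)
$u = \frac{5}{2}$ ($u = \frac{5 - 3}{-4} \left(-5\right) = \left(- \frac{1}{4}\right) 2 \left(-5\right) = \left(- \frac{1}{2}\right) \left(-5\right) = \frac{5}{2} \approx 2.5$)
$z{\left(h{\left(5 \right)} \right)} u = 8 \left(-15 + 5 \cdot 5\right)^{2} \cdot \frac{5}{2} = 8 \left(-15 + 25\right)^{2} \cdot \frac{5}{2} = 8 \cdot 10^{2} \cdot \frac{5}{2} = 8 \cdot 100 \cdot \frac{5}{2} = 800 \cdot \frac{5}{2} = 2000$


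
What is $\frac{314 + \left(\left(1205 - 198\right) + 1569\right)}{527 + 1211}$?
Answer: $\frac{1445}{869} \approx 1.6628$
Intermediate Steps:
$\frac{314 + \left(\left(1205 - 198\right) + 1569\right)}{527 + 1211} = \frac{314 + \left(1007 + 1569\right)}{1738} = \left(314 + 2576\right) \frac{1}{1738} = 2890 \cdot \frac{1}{1738} = \frac{1445}{869}$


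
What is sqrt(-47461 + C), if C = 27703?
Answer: I*sqrt(19758) ≈ 140.56*I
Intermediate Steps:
sqrt(-47461 + C) = sqrt(-47461 + 27703) = sqrt(-19758) = I*sqrt(19758)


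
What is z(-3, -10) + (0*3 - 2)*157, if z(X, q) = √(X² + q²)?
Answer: -314 + √109 ≈ -303.56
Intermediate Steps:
z(-3, -10) + (0*3 - 2)*157 = √((-3)² + (-10)²) + (0*3 - 2)*157 = √(9 + 100) + (0 - 2)*157 = √109 - 2*157 = √109 - 314 = -314 + √109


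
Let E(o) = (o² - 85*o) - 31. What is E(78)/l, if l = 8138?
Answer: -577/8138 ≈ -0.070902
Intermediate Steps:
E(o) = -31 + o² - 85*o
E(78)/l = (-31 + 78² - 85*78)/8138 = (-31 + 6084 - 6630)*(1/8138) = -577*1/8138 = -577/8138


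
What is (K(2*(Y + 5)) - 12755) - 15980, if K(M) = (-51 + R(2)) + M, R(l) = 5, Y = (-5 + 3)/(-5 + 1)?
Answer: -28770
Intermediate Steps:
Y = 1/2 (Y = -2/(-4) = -2*(-1/4) = 1/2 ≈ 0.50000)
K(M) = -46 + M (K(M) = (-51 + 5) + M = -46 + M)
(K(2*(Y + 5)) - 12755) - 15980 = ((-46 + 2*(1/2 + 5)) - 12755) - 15980 = ((-46 + 2*(11/2)) - 12755) - 15980 = ((-46 + 11) - 12755) - 15980 = (-35 - 12755) - 15980 = -12790 - 15980 = -28770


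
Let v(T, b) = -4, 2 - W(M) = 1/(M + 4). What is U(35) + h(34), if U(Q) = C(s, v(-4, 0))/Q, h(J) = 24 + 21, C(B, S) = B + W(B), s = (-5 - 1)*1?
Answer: 449/10 ≈ 44.900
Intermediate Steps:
W(M) = 2 - 1/(4 + M) (W(M) = 2 - 1/(M + 4) = 2 - 1/(4 + M))
s = -6 (s = -6*1 = -6)
C(B, S) = B + (7 + 2*B)/(4 + B)
h(J) = 45
U(Q) = -7/(2*Q) (U(Q) = ((7 + (-6)² + 6*(-6))/(4 - 6))/Q = ((7 + 36 - 36)/(-2))/Q = (-½*7)/Q = -7/(2*Q))
U(35) + h(34) = -7/2/35 + 45 = -7/2*1/35 + 45 = -⅒ + 45 = 449/10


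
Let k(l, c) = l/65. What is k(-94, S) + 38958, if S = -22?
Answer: 2532176/65 ≈ 38957.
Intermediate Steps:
k(l, c) = l/65 (k(l, c) = l*(1/65) = l/65)
k(-94, S) + 38958 = (1/65)*(-94) + 38958 = -94/65 + 38958 = 2532176/65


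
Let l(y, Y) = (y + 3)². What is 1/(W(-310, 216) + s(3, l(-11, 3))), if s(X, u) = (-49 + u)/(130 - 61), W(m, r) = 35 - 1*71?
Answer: -23/823 ≈ -0.027947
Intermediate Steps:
W(m, r) = -36 (W(m, r) = 35 - 71 = -36)
l(y, Y) = (3 + y)²
s(X, u) = -49/69 + u/69 (s(X, u) = (-49 + u)/69 = (-49 + u)*(1/69) = -49/69 + u/69)
1/(W(-310, 216) + s(3, l(-11, 3))) = 1/(-36 + (-49/69 + (3 - 11)²/69)) = 1/(-36 + (-49/69 + (1/69)*(-8)²)) = 1/(-36 + (-49/69 + (1/69)*64)) = 1/(-36 + (-49/69 + 64/69)) = 1/(-36 + 5/23) = 1/(-823/23) = -23/823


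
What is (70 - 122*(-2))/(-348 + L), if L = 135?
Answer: -314/213 ≈ -1.4742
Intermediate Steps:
(70 - 122*(-2))/(-348 + L) = (70 - 122*(-2))/(-348 + 135) = (70 + 244)/(-213) = 314*(-1/213) = -314/213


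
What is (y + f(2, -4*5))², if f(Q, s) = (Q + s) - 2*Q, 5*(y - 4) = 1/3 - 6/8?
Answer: 47089/144 ≈ 327.01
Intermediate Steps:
y = 47/12 (y = 4 + (1/3 - 6/8)/5 = 4 + (1*(⅓) - 6*⅛)/5 = 4 + (⅓ - ¾)/5 = 4 + (⅕)*(-5/12) = 4 - 1/12 = 47/12 ≈ 3.9167)
f(Q, s) = s - Q
(y + f(2, -4*5))² = (47/12 + (-4*5 - 1*2))² = (47/12 + (-20 - 2))² = (47/12 - 22)² = (-217/12)² = 47089/144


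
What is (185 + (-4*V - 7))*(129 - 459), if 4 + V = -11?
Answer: -78540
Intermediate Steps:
V = -15 (V = -4 - 11 = -15)
(185 + (-4*V - 7))*(129 - 459) = (185 + (-4*(-15) - 7))*(129 - 459) = (185 + (60 - 7))*(-330) = (185 + 53)*(-330) = 238*(-330) = -78540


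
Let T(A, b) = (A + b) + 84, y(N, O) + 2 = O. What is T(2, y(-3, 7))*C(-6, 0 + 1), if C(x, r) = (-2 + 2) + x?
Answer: -546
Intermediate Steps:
y(N, O) = -2 + O
T(A, b) = 84 + A + b
C(x, r) = x (C(x, r) = 0 + x = x)
T(2, y(-3, 7))*C(-6, 0 + 1) = (84 + 2 + (-2 + 7))*(-6) = (84 + 2 + 5)*(-6) = 91*(-6) = -546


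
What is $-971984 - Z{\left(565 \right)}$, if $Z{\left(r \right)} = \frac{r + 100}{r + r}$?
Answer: $- \frac{219668517}{226} \approx -9.7199 \cdot 10^{5}$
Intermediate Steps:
$Z{\left(r \right)} = \frac{100 + r}{2 r}$
$-971984 - Z{\left(565 \right)} = -971984 - \frac{100 + 565}{2 \cdot 565} = -971984 - \frac{1}{2} \cdot \frac{1}{565} \cdot 665 = -971984 - \frac{133}{226} = - \frac{219668517}{226}$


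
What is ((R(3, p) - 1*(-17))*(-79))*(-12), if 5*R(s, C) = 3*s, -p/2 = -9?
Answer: 89112/5 ≈ 17822.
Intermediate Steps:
p = 18 (p = -2*(-9) = 18)
R(s, C) = 3*s/5 (R(s, C) = (3*s)/5 = 3*s/5)
((R(3, p) - 1*(-17))*(-79))*(-12) = (((⅗)*3 - 1*(-17))*(-79))*(-12) = ((9/5 + 17)*(-79))*(-12) = ((94/5)*(-79))*(-12) = -7426/5*(-12) = 89112/5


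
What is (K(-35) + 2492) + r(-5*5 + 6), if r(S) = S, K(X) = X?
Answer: 2438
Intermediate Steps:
(K(-35) + 2492) + r(-5*5 + 6) = (-35 + 2492) + (-5*5 + 6) = 2457 + (-25 + 6) = 2457 - 19 = 2438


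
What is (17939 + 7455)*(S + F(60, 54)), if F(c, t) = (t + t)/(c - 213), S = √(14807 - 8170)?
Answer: -304728/17 + 25394*√6637 ≈ 2.0509e+6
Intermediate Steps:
S = √6637 ≈ 81.468
F(c, t) = 2*t/(-213 + c) (F(c, t) = (2*t)/(-213 + c) = 2*t/(-213 + c))
(17939 + 7455)*(S + F(60, 54)) = (17939 + 7455)*(√6637 + 2*54/(-213 + 60)) = 25394*(√6637 + 2*54/(-153)) = 25394*(√6637 + 2*54*(-1/153)) = 25394*(√6637 - 12/17) = 25394*(-12/17 + √6637) = -304728/17 + 25394*√6637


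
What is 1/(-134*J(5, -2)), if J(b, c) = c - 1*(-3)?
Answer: -1/134 ≈ -0.0074627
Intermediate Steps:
J(b, c) = 3 + c (J(b, c) = c + 3 = 3 + c)
1/(-134*J(5, -2)) = 1/(-134*(3 - 2)) = 1/(-134*1) = 1/(-134) = -1/134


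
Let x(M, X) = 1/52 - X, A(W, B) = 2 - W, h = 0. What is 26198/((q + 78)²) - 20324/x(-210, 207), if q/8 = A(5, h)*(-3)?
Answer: 12030524537/121083750 ≈ 99.357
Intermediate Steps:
q = 72 (q = 8*((2 - 1*5)*(-3)) = 8*((2 - 5)*(-3)) = 8*(-3*(-3)) = 8*9 = 72)
x(M, X) = 1/52 - X
26198/((q + 78)²) - 20324/x(-210, 207) = 26198/((72 + 78)²) - 20324/(1/52 - 1*207) = 26198/(150²) - 20324/(1/52 - 207) = 26198/22500 - 20324/(-10763/52) = 26198*(1/22500) - 20324*(-52/10763) = 13099/11250 + 1056848/10763 = 12030524537/121083750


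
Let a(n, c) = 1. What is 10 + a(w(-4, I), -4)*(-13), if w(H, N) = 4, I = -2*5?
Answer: -3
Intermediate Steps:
I = -10
10 + a(w(-4, I), -4)*(-13) = 10 + 1*(-13) = 10 - 13 = -3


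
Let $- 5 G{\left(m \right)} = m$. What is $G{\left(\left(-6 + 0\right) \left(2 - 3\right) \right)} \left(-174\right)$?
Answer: $\frac{1044}{5} \approx 208.8$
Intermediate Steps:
$G{\left(m \right)} = - \frac{m}{5}$
$G{\left(\left(-6 + 0\right) \left(2 - 3\right) \right)} \left(-174\right) = - \frac{\left(-6 + 0\right) \left(2 - 3\right)}{5} \left(-174\right) = - \frac{\left(-6\right) \left(-1\right)}{5} \left(-174\right) = \left(- \frac{1}{5}\right) 6 \left(-174\right) = \left(- \frac{6}{5}\right) \left(-174\right) = \frac{1044}{5}$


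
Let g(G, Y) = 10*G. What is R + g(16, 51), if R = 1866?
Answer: 2026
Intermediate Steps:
R + g(16, 51) = 1866 + 10*16 = 1866 + 160 = 2026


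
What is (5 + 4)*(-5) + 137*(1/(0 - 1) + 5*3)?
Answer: 1873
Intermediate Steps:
(5 + 4)*(-5) + 137*(1/(0 - 1) + 5*3) = 9*(-5) + 137*(1/(-1) + 15) = -45 + 137*(-1 + 15) = -45 + 137*14 = -45 + 1918 = 1873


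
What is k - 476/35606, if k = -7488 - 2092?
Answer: -170552978/17803 ≈ -9580.0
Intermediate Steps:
k = -9580
k - 476/35606 = -9580 - 476/35606 = -9580 - 476*1/35606 = -9580 - 238/17803 = -170552978/17803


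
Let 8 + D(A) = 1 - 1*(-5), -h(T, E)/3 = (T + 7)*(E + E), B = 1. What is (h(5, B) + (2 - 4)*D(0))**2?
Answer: 4624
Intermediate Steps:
h(T, E) = -6*E*(7 + T) (h(T, E) = -3*(T + 7)*(E + E) = -3*(7 + T)*2*E = -6*E*(7 + T))
D(A) = -2 (D(A) = -8 + (1 - 1*(-5)) = -8 + (1 + 5) = -8 + 6 = -2)
(h(5, B) + (2 - 4)*D(0))**2 = (-6*1*(7 + 5) + (2 - 4)*(-2))**2 = (-6*1*12 - 2*(-2))**2 = (-72 + 4)**2 = (-68)**2 = 4624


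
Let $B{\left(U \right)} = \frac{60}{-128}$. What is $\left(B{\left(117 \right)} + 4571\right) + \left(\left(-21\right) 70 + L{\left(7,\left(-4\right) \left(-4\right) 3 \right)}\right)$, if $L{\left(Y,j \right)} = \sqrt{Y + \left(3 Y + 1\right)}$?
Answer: $\frac{99217}{32} + \sqrt{29} \approx 3105.9$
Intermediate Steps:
$B{\left(U \right)} = - \frac{15}{32}$ ($B{\left(U \right)} = 60 \left(- \frac{1}{128}\right) = - \frac{15}{32}$)
$L{\left(Y,j \right)} = \sqrt{1 + 4 Y}$ ($L{\left(Y,j \right)} = \sqrt{Y + \left(1 + 3 Y\right)} = \sqrt{1 + 4 Y}$)
$\left(B{\left(117 \right)} + 4571\right) + \left(\left(-21\right) 70 + L{\left(7,\left(-4\right) \left(-4\right) 3 \right)}\right) = \left(- \frac{15}{32} + 4571\right) + \left(\left(-21\right) 70 + \sqrt{1 + 4 \cdot 7}\right) = \frac{146257}{32} - \left(1470 - \sqrt{1 + 28}\right) = \frac{146257}{32} - \left(1470 - \sqrt{29}\right) = \frac{99217}{32} + \sqrt{29}$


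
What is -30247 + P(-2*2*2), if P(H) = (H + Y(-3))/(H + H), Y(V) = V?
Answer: -483941/16 ≈ -30246.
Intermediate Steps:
P(H) = (-3 + H)/(2*H) (P(H) = (H - 3)/(H + H) = (-3 + H)/((2*H)) = (-3 + H)*(1/(2*H)) = (-3 + H)/(2*H))
-30247 + P(-2*2*2) = -30247 + (-3 - 2*2*2)/(2*((-2*2*2))) = -30247 + (-3 - 4*2)/(2*((-4*2))) = -30247 + (½)*(-3 - 8)/(-8) = -30247 + (½)*(-⅛)*(-11) = -30247 + 11/16 = -483941/16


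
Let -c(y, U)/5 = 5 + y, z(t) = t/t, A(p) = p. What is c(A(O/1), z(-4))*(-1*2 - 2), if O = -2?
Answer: 60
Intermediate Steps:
z(t) = 1
c(y, U) = -25 - 5*y (c(y, U) = -5*(5 + y) = -25 - 5*y)
c(A(O/1), z(-4))*(-1*2 - 2) = (-25 - (-10)/1)*(-1*2 - 2) = (-25 - (-10))*(-2 - 2) = (-25 - 5*(-2))*(-4) = (-25 + 10)*(-4) = -15*(-4) = 60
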